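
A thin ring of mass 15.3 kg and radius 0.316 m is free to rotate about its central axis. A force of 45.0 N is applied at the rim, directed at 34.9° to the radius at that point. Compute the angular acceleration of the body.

I = MR² = (15.3)(0.316)² = 1.528 kg·m².
Only the tangential component produces torque: τ = F R sinθ = (45.0)(0.316) sin 34.9° = 8.136 N·m.
Newton's second law for rotation, τ = Iα, gives α = τ/I = 8.136/1.528 = 5.325 rad/s².

α ≈ 5.33 rad/s²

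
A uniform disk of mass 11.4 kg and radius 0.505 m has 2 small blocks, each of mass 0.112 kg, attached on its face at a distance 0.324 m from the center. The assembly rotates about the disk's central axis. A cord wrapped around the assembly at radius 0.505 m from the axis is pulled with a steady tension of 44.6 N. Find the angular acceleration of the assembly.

I_disk = ½MR² = ½(11.4)(0.505)² = 1.454 kg·m².
I_blocks = 2·m·r² = 2(0.112)(0.324)² = 0.02351 kg·m².
Total I = 1.477 kg·m².
τ = F r = (44.6)(0.505) = 22.52 N·m.
α = τ/I = 22.52/1.477 = 15.25 rad/s².

α ≈ 15.2 rad/s²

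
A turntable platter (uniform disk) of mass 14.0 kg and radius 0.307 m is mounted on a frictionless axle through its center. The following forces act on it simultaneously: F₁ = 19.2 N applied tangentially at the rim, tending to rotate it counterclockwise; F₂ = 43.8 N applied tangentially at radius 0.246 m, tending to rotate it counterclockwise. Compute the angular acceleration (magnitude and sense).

α ≈ 25.3 rad/s², counterclockwise

I = ½MR² = (1/2)(14.0)(0.307)² = 0.6597 kg·m².
Taking counterclockwise as positive: τ₁ = +(19.2)(0.307) = +5.894 N·m; τ₂ = +(43.8)(0.246) = +10.77 N·m.
Net torque τ = 16.67 N·m.
α = τ/I = 16.67/0.6597 = 25.27 rad/s².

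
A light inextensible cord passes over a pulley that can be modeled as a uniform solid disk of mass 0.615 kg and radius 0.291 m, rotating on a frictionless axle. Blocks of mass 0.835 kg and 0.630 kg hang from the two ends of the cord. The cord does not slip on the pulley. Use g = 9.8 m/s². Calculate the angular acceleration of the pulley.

I = ½MR² = (1/2)(0.615)(0.291)² = 0.02604 kg·m².
Heavier block: m₁g − T₁ = m₁a. Lighter block: T₂ − m₂g = m₂a.
Pulley: (T₁ − T₂)R = Iα = I(a/R), so T₁ − T₂ = (I/R²)a = (1/2)M_p a = 0.3075·a.
Adding the three: (m₁ − m₂)g = (m₁ + m₂ + 0.3075)a, so a = (0.835 − 0.630)(9.8)/(0.835 + 0.630 + 0.3075) = 1.133 m/s².
α = a/R = 1.133/0.291 = 3.895 rad/s².

α ≈ 3.89 rad/s²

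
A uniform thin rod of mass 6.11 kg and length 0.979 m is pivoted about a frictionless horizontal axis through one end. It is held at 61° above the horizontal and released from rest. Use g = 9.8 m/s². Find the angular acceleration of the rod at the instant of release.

α ≈ 7.28 rad/s²

About the pivot, I = (1/3)ML² = (1/3)(6.11)(0.979)² = 1.952 kg·m².
The weight acts at the center, a distance L/2 = 0.4895 m from the pivot; τ = Mg(L/2) cos 61° = 14.21 N·m.
α = τ/I = 14.21/1.952 = 7.280 rad/s².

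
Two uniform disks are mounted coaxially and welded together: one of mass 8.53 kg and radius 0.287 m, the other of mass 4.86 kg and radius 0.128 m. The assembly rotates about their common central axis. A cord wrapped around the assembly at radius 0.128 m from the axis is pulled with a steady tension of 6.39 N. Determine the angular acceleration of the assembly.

α ≈ 2.09 rad/s²

I = ½M₁R₁² + ½M₂R₂² = ½(8.53)(0.287)² + ½(4.86)(0.128)² = 0.3911 kg·m².
τ = F r = (6.39)(0.128) = 0.8179 N·m.
α = τ/I = 0.8179/0.3911 = 2.091 rad/s².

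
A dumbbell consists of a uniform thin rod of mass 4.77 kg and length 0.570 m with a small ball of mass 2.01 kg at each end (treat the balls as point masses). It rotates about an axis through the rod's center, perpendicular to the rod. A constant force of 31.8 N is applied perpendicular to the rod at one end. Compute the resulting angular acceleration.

I_rod = (1/12)ML² = (1/12)(4.77)(0.570)² = 0.1291 kg·m².
I_balls = 2·m·(L/2)² = 2(2.01)(0.2850)² = 0.3265 kg·m².
Total I = 0.4557 kg·m².
τ = F·(L/2) = (31.8)(0.285) = 9.063 N·m.
α = τ/I = 9.063/0.4557 = 19.89 rad/s².

α ≈ 19.9 rad/s²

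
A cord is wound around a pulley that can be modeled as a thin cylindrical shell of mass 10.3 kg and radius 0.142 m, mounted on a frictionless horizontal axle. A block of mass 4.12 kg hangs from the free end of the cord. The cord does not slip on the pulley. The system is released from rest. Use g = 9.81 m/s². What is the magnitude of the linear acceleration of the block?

I = MR² = (10.3)(0.142)² = 0.2077 kg·m².
Block: mg − T = ma. Pulley: TR = Iα. No-slip: a = αR, so T = (I/R²)a = 10.30·a.
Then mg = (m + 10.30)a, so a = (4.12)(9.81)/(4.12 + 10.30) = 2.803 m/s².

a ≈ 2.80 m/s²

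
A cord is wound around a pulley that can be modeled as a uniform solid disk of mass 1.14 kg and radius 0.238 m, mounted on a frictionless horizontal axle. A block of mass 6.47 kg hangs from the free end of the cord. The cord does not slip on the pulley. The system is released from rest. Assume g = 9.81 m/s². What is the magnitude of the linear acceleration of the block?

a ≈ 9.02 m/s²

I = ½MR² = (1/2)(1.14)(0.238)² = 0.03229 kg·m².
Block: mg − T = ma. Pulley: TR = Iα. No-slip: a = αR, so T = (I/R²)a = 0.5700·a.
Then mg = (m + 0.5700)a, so a = (6.47)(9.81)/(6.47 + 0.5700) = 9.016 m/s².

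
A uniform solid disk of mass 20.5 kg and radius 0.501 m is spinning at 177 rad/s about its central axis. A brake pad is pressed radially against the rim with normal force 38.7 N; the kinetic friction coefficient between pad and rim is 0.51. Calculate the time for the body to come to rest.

I = ½MR² = (1/2)(20.5)(0.501)² = 2.573 kg·m².
Friction force f = μN = (0.51)(38.7) = 19.74 N at the rim; torque magnitude τ = fR = 9.888 N·m, opposing ω.
|α| = τ/I = 9.888/2.573 = 3.843 rad/s² (deceleration).
0 = ω₀ − |α|t ⇒ t = ω₀/|α| = 177/3.843 = 46.05 s.

t ≈ 46.1 s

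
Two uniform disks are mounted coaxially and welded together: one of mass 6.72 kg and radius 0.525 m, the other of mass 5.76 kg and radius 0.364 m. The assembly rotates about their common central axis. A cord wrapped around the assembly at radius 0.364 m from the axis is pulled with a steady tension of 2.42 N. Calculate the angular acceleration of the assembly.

α ≈ 0.674 rad/s²

I = ½M₁R₁² + ½M₂R₂² = ½(6.72)(0.525)² + ½(5.76)(0.364)² = 1.308 kg·m².
τ = F r = (2.42)(0.364) = 0.8809 N·m.
α = τ/I = 0.8809/1.308 = 0.6736 rad/s².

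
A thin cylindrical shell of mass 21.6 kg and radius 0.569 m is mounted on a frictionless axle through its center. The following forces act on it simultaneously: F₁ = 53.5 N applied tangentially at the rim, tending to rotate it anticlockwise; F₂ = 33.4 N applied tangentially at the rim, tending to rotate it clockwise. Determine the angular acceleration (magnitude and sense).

I = MR² = (21.6)(0.569)² = 6.993 kg·m².
Taking anticlockwise as positive: τ₁ = +(53.5)(0.569) = +30.44 N·m; τ₂ = −(33.4)(0.569) = −19.00 N·m.
Net torque τ = 11.44 N·m.
α = τ/I = 11.44/6.993 = 1.635 rad/s².

α ≈ 1.64 rad/s², anticlockwise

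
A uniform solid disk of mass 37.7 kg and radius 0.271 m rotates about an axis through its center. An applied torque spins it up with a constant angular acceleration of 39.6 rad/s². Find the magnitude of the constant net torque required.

I = ½MR² = (1/2)(37.7)(0.271)² = 1.384 kg·m².
τ = Iα = (1.384)(39.60) = 54.82 N·m.

τ ≈ 54.8 N·m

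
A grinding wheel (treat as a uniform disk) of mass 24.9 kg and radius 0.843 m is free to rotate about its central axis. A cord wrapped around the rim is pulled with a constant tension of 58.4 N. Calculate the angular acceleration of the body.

I = ½MR² = (1/2)(24.9)(0.843)² = 8.848 kg·m².
τ = F R = (58.4)(0.843) = 49.23 N·m.
Newton's second law for rotation, τ = Iα, gives α = τ/I = 49.23/8.848 = 5.564 rad/s².

α ≈ 5.56 rad/s²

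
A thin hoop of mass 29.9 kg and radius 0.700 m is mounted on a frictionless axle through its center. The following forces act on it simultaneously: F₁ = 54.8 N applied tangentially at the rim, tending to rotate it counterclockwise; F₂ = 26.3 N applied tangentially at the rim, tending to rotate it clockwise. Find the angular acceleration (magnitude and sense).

α ≈ 1.36 rad/s², counterclockwise

I = MR² = (29.9)(0.700)² = 14.65 kg·m².
Taking counterclockwise as positive: τ₁ = +(54.8)(0.700) = +38.36 N·m; τ₂ = −(26.3)(0.700) = −18.41 N·m.
Net torque τ = 19.95 N·m.
α = τ/I = 19.95/14.65 = 1.362 rad/s².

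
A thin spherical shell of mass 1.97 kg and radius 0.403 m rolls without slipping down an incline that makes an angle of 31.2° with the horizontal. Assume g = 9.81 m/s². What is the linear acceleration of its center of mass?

a ≈ 3.05 m/s²

Translation along the incline: Mg sinθ − f = Ma.
Rotation about the center: fR = Iα with I = (2/3)MR². No-slip gives a = αR, so f = (I/R²)a = (2/3)M a.
Substituting: Mg sinθ = (1 + 0.6667)Ma, so a = g sinθ/(1 + 0.6667) = (9.81) sin 31.2° / 1.667 = 3.049 m/s².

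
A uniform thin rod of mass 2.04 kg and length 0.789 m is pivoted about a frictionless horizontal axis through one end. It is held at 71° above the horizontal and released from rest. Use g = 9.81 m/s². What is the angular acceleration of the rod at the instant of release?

α ≈ 6.07 rad/s²

About the pivot, I = (1/3)ML² = (1/3)(2.04)(0.789)² = 0.4233 kg·m².
The weight acts at the center, a distance L/2 = 0.3945 m from the pivot; τ = Mg(L/2) cos 71° = 2.570 N·m.
α = τ/I = 2.570/0.4233 = 6.072 rad/s².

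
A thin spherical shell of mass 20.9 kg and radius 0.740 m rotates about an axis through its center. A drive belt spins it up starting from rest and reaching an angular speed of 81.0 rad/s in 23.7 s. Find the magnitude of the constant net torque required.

τ ≈ 26.1 N·m

I = (2/3)MR² = (2/3)(20.9)(0.740)² = 7.630 kg·m².
α = Δω/Δt = (81.0 − 0)/23.7 = 3.418 rad/s².
τ = Iα = (7.630)(3.418) = 26.08 N·m.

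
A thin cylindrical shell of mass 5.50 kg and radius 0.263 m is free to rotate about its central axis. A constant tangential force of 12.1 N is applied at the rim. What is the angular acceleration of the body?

α ≈ 8.37 rad/s²

I = MR² = (5.50)(0.263)² = 0.3804 kg·m².
τ = F R = (12.1)(0.263) = 3.182 N·m.
Newton's second law for rotation, τ = Iα, gives α = τ/I = 3.182/0.3804 = 8.365 rad/s².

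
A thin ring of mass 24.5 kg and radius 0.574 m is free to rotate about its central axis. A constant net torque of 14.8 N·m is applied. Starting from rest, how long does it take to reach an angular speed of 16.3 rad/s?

t ≈ 8.89 s

I = MR² = (24.5)(0.574)² = 8.072 kg·m².
α = τ/I = 14.8/8.072 = 1.833 rad/s².
ω = αt ⇒ t = ω/α = 16.3/1.833 = 8.890 s.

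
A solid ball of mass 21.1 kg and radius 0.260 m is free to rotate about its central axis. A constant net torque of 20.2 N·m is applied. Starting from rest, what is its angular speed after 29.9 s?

I = (2/5)MR² = (2/5)(21.1)(0.260)² = 0.5705 kg·m².
α = τ/I = 20.2/0.5705 = 35.40 rad/s².
ω = ω₀ + αt = 0 + (35.40)(29.9) = 1059 rad/s.

ω ≈ 1060 rad/s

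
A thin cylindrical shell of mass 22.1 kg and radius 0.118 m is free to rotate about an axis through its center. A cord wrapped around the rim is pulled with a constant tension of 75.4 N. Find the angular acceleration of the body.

α ≈ 28.9 rad/s²

I = MR² = (22.1)(0.118)² = 0.3077 kg·m².
τ = F R = (75.4)(0.118) = 8.897 N·m.
Newton's second law for rotation, τ = Iα, gives α = τ/I = 8.897/0.3077 = 28.91 rad/s².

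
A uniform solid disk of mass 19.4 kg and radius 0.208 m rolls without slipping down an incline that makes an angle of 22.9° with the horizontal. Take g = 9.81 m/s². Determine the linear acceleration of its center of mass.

Translation along the incline: Mg sinθ − f = Ma.
Rotation about the center: fR = Iα with I = ½MR². No-slip gives a = αR, so f = (I/R²)a = (1/2)M a.
Substituting: Mg sinθ = (1 + 0.5000)Ma, so a = g sinθ/(1 + 0.5000) = (9.81) sin 22.9° / 1.500 = 2.545 m/s².

a ≈ 2.54 m/s²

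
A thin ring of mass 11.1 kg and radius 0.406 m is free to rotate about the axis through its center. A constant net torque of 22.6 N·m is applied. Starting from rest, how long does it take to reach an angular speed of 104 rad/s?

I = MR² = (11.1)(0.406)² = 1.830 kg·m².
α = τ/I = 22.6/1.830 = 12.35 rad/s².
ω = αt ⇒ t = ω/α = 104/12.35 = 8.420 s.

t ≈ 8.42 s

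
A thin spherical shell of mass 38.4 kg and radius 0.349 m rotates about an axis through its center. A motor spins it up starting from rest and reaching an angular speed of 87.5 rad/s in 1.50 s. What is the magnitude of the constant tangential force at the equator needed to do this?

F ≈ 521 N

I = (2/3)MR² = (2/3)(38.4)(0.349)² = 3.118 kg·m².
α = Δω/Δt = (87.5 − 0)/1.50 = 58.33 rad/s².
The required torque is τ = Iα = (3.118)(58.33) = 181.9 N·m.
A tangential force at the equator gives τ = FR, so F = τ/R = 181.9/0.349 = 521.2 N.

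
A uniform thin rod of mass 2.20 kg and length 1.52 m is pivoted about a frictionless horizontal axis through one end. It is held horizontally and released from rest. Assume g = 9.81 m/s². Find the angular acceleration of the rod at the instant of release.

About the pivot, I = (1/3)ML² = (1/3)(2.20)(1.52)² = 1.694 kg·m².
The weight acts at the center, a distance L/2 = 0.7600 m from the pivot; τ = Mg(L/2) = 16.40 N·m.
α = τ/I = 16.40/1.694 = 9.681 rad/s².
(Equivalently α = (3g/(2L)) = 9.681 rad/s².)

α ≈ 9.68 rad/s²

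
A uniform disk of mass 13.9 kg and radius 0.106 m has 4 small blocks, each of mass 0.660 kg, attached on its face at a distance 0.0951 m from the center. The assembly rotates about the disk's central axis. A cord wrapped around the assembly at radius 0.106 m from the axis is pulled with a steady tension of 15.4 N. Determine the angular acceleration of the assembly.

I_disk = ½MR² = ½(13.9)(0.106)² = 0.07809 kg·m².
I_blocks = 4·m·r² = 4(0.660)(0.0951)² = 0.02388 kg·m².
Total I = 0.1020 kg·m².
τ = F r = (15.4)(0.106) = 1.632 N·m.
α = τ/I = 1.632/0.1020 = 16.01 rad/s².

α ≈ 16.0 rad/s²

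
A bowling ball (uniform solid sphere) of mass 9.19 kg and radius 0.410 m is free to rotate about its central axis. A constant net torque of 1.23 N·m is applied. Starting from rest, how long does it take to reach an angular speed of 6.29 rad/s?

I = (2/5)MR² = (2/5)(9.19)(0.410)² = 0.6179 kg·m².
α = τ/I = 1.23/0.6179 = 1.990 rad/s².
ω = αt ⇒ t = ω/α = 6.29/1.990 = 3.160 s.

t ≈ 3.16 s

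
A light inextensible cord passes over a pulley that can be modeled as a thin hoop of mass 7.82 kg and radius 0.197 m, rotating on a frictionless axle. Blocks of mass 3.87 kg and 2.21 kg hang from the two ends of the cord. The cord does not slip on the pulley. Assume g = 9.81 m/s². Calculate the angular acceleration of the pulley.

α ≈ 5.95 rad/s²

I = MR² = (7.82)(0.197)² = 0.3035 kg·m².
Heavier block: m₁g − T₁ = m₁a. Lighter block: T₂ − m₂g = m₂a.
Pulley: (T₁ − T₂)R = Iα = I(a/R), so T₁ − T₂ = (I/R²)a = 1·M_p a = 7.820·a.
Adding the three: (m₁ − m₂)g = (m₁ + m₂ + 7.820)a, so a = (3.87 − 2.21)(9.81)/(3.87 + 2.21 + 7.820) = 1.172 m/s².
α = a/R = 1.172/0.197 = 5.947 rad/s².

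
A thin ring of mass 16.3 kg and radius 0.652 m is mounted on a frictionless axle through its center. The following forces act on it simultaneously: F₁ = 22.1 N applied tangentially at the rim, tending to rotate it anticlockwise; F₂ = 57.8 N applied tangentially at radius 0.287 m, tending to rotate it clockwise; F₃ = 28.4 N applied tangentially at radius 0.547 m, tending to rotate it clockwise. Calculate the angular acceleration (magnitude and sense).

α ≈ 2.56 rad/s², clockwise

I = MR² = (16.3)(0.652)² = 6.929 kg·m².
Taking anticlockwise as positive: τ₁ = +(22.1)(0.652) = +14.41 N·m; τ₂ = −(57.8)(0.287) = −16.59 N·m; τ₃ = −(28.4)(0.547) = −15.53 N·m.
Net torque τ = -17.71 N·m.
α = τ/I = -17.71/6.929 = -2.556 rad/s².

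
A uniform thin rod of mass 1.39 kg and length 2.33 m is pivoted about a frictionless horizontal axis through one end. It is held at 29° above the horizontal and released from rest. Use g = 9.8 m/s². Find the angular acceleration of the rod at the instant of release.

About the pivot, I = (1/3)ML² = (1/3)(1.39)(2.33)² = 2.515 kg·m².
The weight acts at the center, a distance L/2 = 1.165 m from the pivot; τ = Mg(L/2) cos 29° = 13.88 N·m.
α = τ/I = 13.88/2.515 = 5.518 rad/s².

α ≈ 5.52 rad/s²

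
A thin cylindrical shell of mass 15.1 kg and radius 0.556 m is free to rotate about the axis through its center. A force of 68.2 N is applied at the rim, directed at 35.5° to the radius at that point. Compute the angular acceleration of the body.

α ≈ 4.72 rad/s²

I = MR² = (15.1)(0.556)² = 4.668 kg·m².
Only the tangential component produces torque: τ = F R sinθ = (68.2)(0.556) sin 35.5° = 22.02 N·m.
From τ = Iα: α = 22.02/4.668 = 4.717 rad/s².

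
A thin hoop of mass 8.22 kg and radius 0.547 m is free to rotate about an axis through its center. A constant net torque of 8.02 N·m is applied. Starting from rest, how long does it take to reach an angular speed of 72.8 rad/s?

I = MR² = (8.22)(0.547)² = 2.459 kg·m².
α = τ/I = 8.02/2.459 = 3.261 rad/s².
ω = αt ⇒ t = ω/α = 72.8/3.261 = 22.33 s.

t ≈ 22.3 s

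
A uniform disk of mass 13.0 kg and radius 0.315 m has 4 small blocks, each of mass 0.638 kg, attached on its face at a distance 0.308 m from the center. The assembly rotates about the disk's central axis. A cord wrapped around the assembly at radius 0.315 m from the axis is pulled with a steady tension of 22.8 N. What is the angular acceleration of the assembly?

I_disk = ½MR² = ½(13.0)(0.315)² = 0.6450 kg·m².
I_blocks = 4·m·r² = 4(0.638)(0.308)² = 0.2421 kg·m².
Total I = 0.8871 kg·m².
τ = F r = (22.8)(0.315) = 7.182 N·m.
α = τ/I = 7.182/0.8871 = 8.096 rad/s².

α ≈ 8.10 rad/s²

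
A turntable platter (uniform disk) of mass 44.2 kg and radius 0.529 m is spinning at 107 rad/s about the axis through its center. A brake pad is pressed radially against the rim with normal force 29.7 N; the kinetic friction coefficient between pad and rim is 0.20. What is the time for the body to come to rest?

I = ½MR² = (1/2)(44.2)(0.529)² = 6.184 kg·m².
Friction force f = μN = (0.20)(29.7) = 5.940 N at the rim; torque magnitude τ = fR = 3.142 N·m, opposing ω.
|α| = τ/I = 3.142/6.184 = 0.5081 rad/s² (deceleration).
0 = ω₀ − |α|t ⇒ t = ω₀/|α| = 107/0.5081 = 210.6 s.

t ≈ 211 s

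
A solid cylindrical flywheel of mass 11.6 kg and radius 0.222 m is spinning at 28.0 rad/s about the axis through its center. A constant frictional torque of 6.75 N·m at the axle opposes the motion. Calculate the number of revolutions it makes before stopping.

≈ 2.64 revolutions

I = ½MR² = (1/2)(11.6)(0.222)² = 0.2858 kg·m².
The net torque has magnitude 6.75 N·m, opposing ω.
|α| = τ/I = 6.750/0.2858 = 23.61 rad/s² (deceleration).
ω² = ω₀² − 2|α|θ with ω = 0 ⇒ θ = ω₀²/(2|α|) = 16.60 rad = 2.642 rev.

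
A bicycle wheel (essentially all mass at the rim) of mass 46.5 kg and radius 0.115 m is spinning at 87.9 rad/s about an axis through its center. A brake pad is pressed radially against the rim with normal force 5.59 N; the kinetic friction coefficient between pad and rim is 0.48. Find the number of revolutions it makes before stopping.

≈ 1230 revolutions

I = MR² = (46.5)(0.115)² = 0.6150 kg·m².
Friction force f = μN = (0.48)(5.59) = 2.683 N at the rim; torque magnitude τ = fR = 0.3086 N·m, opposing ω.
|α| = τ/I = 0.3086/0.6150 = 0.5018 rad/s² (deceleration).
ω² = ω₀² − 2|α|θ with ω = 0 ⇒ θ = ω₀²/(2|α|) = 7699 rad = 1225 rev.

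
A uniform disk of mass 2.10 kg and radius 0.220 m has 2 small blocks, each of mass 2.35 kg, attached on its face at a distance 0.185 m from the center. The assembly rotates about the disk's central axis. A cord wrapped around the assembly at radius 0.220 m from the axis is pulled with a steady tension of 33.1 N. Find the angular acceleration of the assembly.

I_disk = ½MR² = ½(2.10)(0.220)² = 0.05082 kg·m².
I_blocks = 2·m·r² = 2(2.35)(0.185)² = 0.1609 kg·m².
Total I = 0.2117 kg·m².
τ = F r = (33.1)(0.220) = 7.282 N·m.
α = τ/I = 7.282/0.2117 = 34.40 rad/s².

α ≈ 34.4 rad/s²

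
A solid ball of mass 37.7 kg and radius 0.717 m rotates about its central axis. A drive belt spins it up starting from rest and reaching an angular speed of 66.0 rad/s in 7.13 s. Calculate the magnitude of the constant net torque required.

I = (2/5)MR² = (2/5)(37.7)(0.717)² = 7.752 kg·m².
α = Δω/Δt = (66.0 − 0)/7.13 = 9.257 rad/s².
τ = Iα = (7.752)(9.257) = 71.76 N·m.

τ ≈ 71.8 N·m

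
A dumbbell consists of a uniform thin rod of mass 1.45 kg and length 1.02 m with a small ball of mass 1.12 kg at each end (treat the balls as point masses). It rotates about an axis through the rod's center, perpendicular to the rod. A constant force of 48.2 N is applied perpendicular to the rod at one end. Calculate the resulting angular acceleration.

α ≈ 34.7 rad/s²

I_rod = (1/12)ML² = (1/12)(1.45)(1.02)² = 0.1257 kg·m².
I_balls = 2·m·(L/2)² = 2(1.12)(0.5100)² = 0.5826 kg·m².
Total I = 0.7083 kg·m².
τ = F·(L/2) = (48.2)(0.510) = 24.58 N·m.
α = τ/I = 24.58/0.7083 = 34.70 rad/s².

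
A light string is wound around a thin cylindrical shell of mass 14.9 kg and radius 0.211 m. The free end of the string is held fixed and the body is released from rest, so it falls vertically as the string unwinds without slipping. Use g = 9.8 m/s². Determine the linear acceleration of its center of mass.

a ≈ 4.90 m/s²

Translation: Mg − T = Ma. Rotation about the center: TR = Iα with I = MR².
With a = αR: T = (I/R²)a = M a, so Mg = (1 + 1.000)Ma.
a = g/(1 + 1.000) = 9.8/2.000 = 4.900 m/s².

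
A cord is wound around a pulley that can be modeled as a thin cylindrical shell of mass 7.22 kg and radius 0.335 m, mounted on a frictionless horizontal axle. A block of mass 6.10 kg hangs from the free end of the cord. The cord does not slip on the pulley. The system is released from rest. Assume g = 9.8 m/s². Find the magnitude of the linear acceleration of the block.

a ≈ 4.49 m/s²

I = MR² = (7.22)(0.335)² = 0.8103 kg·m².
Block: mg − T = ma. Pulley: TR = Iα. No-slip: a = αR, so T = (I/R²)a = 7.220·a.
Then mg = (m + 7.220)a, so a = (6.10)(9.8)/(6.10 + 7.220) = 4.488 m/s².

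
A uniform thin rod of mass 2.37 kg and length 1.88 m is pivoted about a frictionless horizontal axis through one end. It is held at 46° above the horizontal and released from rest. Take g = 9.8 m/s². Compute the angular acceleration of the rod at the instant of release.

α ≈ 5.43 rad/s²

About the pivot, I = (1/3)ML² = (1/3)(2.37)(1.88)² = 2.792 kg·m².
The weight acts at the center, a distance L/2 = 0.9400 m from the pivot; τ = Mg(L/2) cos 46° = 15.17 N·m.
α = τ/I = 15.17/2.792 = 5.432 rad/s².
(Equivalently α = (3g/(2L)) cos 46° = 5.432 rad/s².)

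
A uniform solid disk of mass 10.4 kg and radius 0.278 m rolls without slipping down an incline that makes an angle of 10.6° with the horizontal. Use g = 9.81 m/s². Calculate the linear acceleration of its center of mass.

Translation along the incline: Mg sinθ − f = Ma.
Rotation about the center: fR = Iα with I = ½MR². No-slip gives a = αR, so f = (I/R²)a = (1/2)M a.
Substituting: Mg sinθ = (1 + 0.5000)Ma, so a = g sinθ/(1 + 0.5000) = (9.81) sin 10.6° / 1.500 = 1.203 m/s².

a ≈ 1.20 m/s²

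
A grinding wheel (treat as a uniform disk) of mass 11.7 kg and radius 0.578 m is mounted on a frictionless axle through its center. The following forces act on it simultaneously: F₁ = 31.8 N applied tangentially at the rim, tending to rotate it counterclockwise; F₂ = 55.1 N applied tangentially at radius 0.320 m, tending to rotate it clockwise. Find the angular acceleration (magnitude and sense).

I = ½MR² = (1/2)(11.7)(0.578)² = 1.954 kg·m².
Taking counterclockwise as positive: τ₁ = +(31.8)(0.578) = +18.38 N·m; τ₂ = −(55.1)(0.320) = −17.63 N·m.
Net torque τ = 0.7484 N·m.
α = τ/I = 0.7484/1.954 = 0.3829 rad/s².

α ≈ 0.383 rad/s², counterclockwise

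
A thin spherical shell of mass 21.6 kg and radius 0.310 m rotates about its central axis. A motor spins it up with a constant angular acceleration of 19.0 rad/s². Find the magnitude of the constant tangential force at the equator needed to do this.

I = (2/3)MR² = (2/3)(21.6)(0.310)² = 1.384 kg·m².
The required torque is τ = Iα = (1.384)(19.00) = 26.29 N·m.
A tangential force at the equator gives τ = FR, so F = τ/R = 26.29/0.310 = 84.82 N.

F ≈ 84.8 N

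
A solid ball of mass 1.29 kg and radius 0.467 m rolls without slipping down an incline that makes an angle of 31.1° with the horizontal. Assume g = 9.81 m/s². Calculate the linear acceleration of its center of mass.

Translation along the incline: Mg sinθ − f = Ma.
Rotation about the center: fR = Iα with I = (2/5)MR². No-slip gives a = αR, so f = (I/R²)a = (2/5)M a.
Substituting: Mg sinθ = (1 + 0.4000)Ma, so a = g sinθ/(1 + 0.4000) = (9.81) sin 31.1° / 1.400 = 3.619 m/s².

a ≈ 3.62 m/s²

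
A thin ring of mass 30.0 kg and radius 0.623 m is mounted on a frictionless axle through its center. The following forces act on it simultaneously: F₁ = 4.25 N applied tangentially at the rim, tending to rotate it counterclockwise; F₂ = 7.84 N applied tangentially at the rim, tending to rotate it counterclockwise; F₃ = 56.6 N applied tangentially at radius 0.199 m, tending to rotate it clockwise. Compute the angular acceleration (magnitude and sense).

I = MR² = (30.0)(0.623)² = 11.64 kg·m².
Taking counterclockwise as positive: τ₁ = +(4.25)(0.623) = +2.648 N·m; τ₂ = +(7.84)(0.623) = +4.884 N·m; τ₃ = −(56.6)(0.199) = −11.26 N·m.
Net torque τ = -3.731 N·m.
α = τ/I = -3.731/11.64 = -0.3205 rad/s².

α ≈ 0.320 rad/s², clockwise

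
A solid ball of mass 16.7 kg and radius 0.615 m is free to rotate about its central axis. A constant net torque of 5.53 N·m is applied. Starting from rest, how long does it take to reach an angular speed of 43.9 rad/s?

I = (2/5)MR² = (2/5)(16.7)(0.615)² = 2.527 kg·m².
α = τ/I = 5.53/2.527 = 2.189 rad/s².
ω = αt ⇒ t = ω/α = 43.9/2.189 = 20.06 s.

t ≈ 20.1 s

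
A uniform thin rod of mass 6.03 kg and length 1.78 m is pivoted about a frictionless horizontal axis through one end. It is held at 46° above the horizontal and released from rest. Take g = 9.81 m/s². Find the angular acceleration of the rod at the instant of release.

About the pivot, I = (1/3)ML² = (1/3)(6.03)(1.78)² = 6.368 kg·m².
The weight acts at the center, a distance L/2 = 0.8900 m from the pivot; τ = Mg(L/2) cos 46° = 36.57 N·m.
α = τ/I = 36.57/6.368 = 5.743 rad/s².

α ≈ 5.74 rad/s²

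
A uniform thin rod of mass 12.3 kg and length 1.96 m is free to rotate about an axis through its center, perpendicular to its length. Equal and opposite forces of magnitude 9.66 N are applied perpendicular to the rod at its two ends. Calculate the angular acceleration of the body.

α ≈ 4.81 rad/s²

I = (1/12)ML² = (1/12)(12.3)(1.96)² = 3.938 kg·m².
The couple gives τ = F·(L/2) + F·(L/2) = F L = (9.66)(1.96) = 18.93 N·m.
From τ = Iα: α = 18.93/3.938 = 4.808 rad/s².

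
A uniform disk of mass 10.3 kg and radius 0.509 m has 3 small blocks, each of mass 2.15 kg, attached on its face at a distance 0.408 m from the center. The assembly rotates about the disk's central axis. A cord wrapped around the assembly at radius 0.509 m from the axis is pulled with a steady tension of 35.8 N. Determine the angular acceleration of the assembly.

I_disk = ½MR² = ½(10.3)(0.509)² = 1.334 kg·m².
I_blocks = 3·m·r² = 3(2.15)(0.408)² = 1.074 kg·m².
Total I = 2.408 kg·m².
τ = F r = (35.8)(0.509) = 18.22 N·m.
α = τ/I = 18.22/2.408 = 7.567 rad/s².

α ≈ 7.57 rad/s²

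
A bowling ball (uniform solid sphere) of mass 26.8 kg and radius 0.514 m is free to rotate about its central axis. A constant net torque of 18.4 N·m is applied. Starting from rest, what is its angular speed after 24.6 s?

ω ≈ 160 rad/s

I = (2/5)MR² = (2/5)(26.8)(0.514)² = 2.832 kg·m².
α = τ/I = 18.4/2.832 = 6.497 rad/s².
ω = ω₀ + αt = 0 + (6.497)(24.6) = 159.8 rad/s.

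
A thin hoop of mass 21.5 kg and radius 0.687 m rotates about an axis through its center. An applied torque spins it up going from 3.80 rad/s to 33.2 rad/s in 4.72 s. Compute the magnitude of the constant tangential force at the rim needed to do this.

F ≈ 92.0 N

I = MR² = (21.5)(0.687)² = 10.15 kg·m².
α = Δω/Δt = (33.2 − 3.80)/4.72 = 6.229 rad/s².
The required torque is τ = Iα = (10.15)(6.229) = 63.21 N·m.
A tangential force at the rim gives τ = FR, so F = τ/R = 63.21/0.687 = 92.00 N.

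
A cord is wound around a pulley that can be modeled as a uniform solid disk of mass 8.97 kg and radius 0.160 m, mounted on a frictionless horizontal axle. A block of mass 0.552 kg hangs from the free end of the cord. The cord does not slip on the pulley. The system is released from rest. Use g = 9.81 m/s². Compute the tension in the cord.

T ≈ 4.82 N

I = ½MR² = (1/2)(8.97)(0.160)² = 0.1148 kg·m².
Block: mg − T = ma. Pulley: TR = Iα. No-slip: a = αR, so T = (I/R²)a = 4.485·a.
Then mg = (m + 4.485)a, so a = (0.552)(9.81)/(0.552 + 4.485) = 1.075 m/s².
T = 4.485·a = 4.822 N.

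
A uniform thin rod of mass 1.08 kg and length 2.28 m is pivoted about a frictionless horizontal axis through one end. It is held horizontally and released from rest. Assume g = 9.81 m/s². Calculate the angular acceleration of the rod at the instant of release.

α ≈ 6.45 rad/s²

About the pivot, I = (1/3)ML² = (1/3)(1.08)(2.28)² = 1.871 kg·m².
The weight acts at the center, a distance L/2 = 1.140 m from the pivot; τ = Mg(L/2) = 12.08 N·m.
α = τ/I = 12.08/1.871 = 6.454 rad/s².
(Equivalently α = (3g/(2L)) = 6.454 rad/s².)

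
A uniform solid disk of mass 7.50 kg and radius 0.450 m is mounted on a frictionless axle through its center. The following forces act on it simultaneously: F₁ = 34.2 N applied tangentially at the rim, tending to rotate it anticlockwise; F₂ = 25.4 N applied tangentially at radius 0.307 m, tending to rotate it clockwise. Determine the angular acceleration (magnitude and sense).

α ≈ 10.00 rad/s², anticlockwise

I = ½MR² = (1/2)(7.50)(0.450)² = 0.7594 kg·m².
Taking anticlockwise as positive: τ₁ = +(34.2)(0.450) = +15.39 N·m; τ₂ = −(25.4)(0.307) = −7.798 N·m.
Net torque τ = 7.592 N·m.
α = τ/I = 7.592/0.7594 = 9.998 rad/s².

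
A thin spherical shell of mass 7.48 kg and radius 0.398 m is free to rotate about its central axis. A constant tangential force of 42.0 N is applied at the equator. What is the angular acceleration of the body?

α ≈ 21.2 rad/s²

I = (2/3)MR² = (2/3)(7.48)(0.398)² = 0.7899 kg·m².
τ = F R = (42.0)(0.398) = 16.72 N·m.
From τ = Iα: α = 16.72/0.7899 = 21.16 rad/s².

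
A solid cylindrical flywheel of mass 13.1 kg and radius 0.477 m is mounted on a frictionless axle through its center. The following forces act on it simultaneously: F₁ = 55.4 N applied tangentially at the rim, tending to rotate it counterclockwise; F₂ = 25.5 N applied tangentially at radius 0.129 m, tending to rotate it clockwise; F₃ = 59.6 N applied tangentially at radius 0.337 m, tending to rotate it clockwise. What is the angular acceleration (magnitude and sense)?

I = ½MR² = (1/2)(13.1)(0.477)² = 1.490 kg·m².
Taking counterclockwise as positive: τ₁ = +(55.4)(0.477) = +26.43 N·m; τ₂ = −(25.5)(0.129) = −3.290 N·m; τ₃ = −(59.6)(0.337) = −20.09 N·m.
Net torque τ = 3.051 N·m.
α = τ/I = 3.051/1.490 = 2.047 rad/s².

α ≈ 2.05 rad/s², counterclockwise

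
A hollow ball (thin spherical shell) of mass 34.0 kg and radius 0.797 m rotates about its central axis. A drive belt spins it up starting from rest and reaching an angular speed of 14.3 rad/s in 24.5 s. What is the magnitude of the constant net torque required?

I = (2/3)MR² = (2/3)(34.0)(0.797)² = 14.40 kg·m².
α = Δω/Δt = (14.3 − 0)/24.5 = 0.5837 rad/s².
τ = Iα = (14.40)(0.5837) = 8.404 N·m.

τ ≈ 8.40 N·m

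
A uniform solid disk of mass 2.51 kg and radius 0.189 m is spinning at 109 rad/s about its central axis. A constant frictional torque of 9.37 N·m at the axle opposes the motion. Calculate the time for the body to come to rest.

t ≈ 0.521 s

I = ½MR² = (1/2)(2.51)(0.189)² = 0.04483 kg·m².
The net torque has magnitude 9.37 N·m, opposing ω.
|α| = τ/I = 9.370/0.04483 = 209.0 rad/s² (deceleration).
0 = ω₀ − |α|t ⇒ t = ω₀/|α| = 109/209.0 = 0.5215 s.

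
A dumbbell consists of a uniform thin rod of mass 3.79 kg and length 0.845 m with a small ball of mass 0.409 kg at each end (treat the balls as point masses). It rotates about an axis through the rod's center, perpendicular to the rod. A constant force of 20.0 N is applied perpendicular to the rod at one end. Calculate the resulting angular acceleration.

α ≈ 22.7 rad/s²

I_rod = (1/12)ML² = (1/12)(3.79)(0.845)² = 0.2255 kg·m².
I_balls = 2·m·(L/2)² = 2(0.409)(0.4225)² = 0.1460 kg·m².
Total I = 0.3715 kg·m².
τ = F·(L/2) = (20.0)(0.422) = 8.450 N·m.
α = τ/I = 8.450/0.3715 = 22.74 rad/s².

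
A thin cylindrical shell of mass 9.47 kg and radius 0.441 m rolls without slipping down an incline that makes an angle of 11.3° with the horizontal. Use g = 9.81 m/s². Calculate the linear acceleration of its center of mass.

a ≈ 0.961 m/s²

Translation along the incline: Mg sinθ − f = Ma.
Rotation about the center: fR = Iα with I = MR². No-slip gives a = αR, so f = (I/R²)a = M a.
Substituting: Mg sinθ = (1 + 1.000)Ma, so a = g sinθ/(1 + 1.000) = (9.81) sin 11.3° / 2.000 = 0.9611 m/s².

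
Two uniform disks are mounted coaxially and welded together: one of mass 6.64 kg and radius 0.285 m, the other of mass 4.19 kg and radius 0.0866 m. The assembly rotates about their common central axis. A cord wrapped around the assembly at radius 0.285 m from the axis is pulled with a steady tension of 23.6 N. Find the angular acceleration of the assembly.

α ≈ 23.6 rad/s²

I = ½M₁R₁² + ½M₂R₂² = ½(6.64)(0.285)² + ½(4.19)(0.0866)² = 0.2854 kg·m².
τ = F r = (23.6)(0.285) = 6.726 N·m.
α = τ/I = 6.726/0.2854 = 23.57 rad/s².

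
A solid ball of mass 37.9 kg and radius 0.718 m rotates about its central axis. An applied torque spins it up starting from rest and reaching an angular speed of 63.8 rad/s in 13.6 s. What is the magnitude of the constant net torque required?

I = (2/5)MR² = (2/5)(37.9)(0.718)² = 7.815 kg·m².
α = Δω/Δt = (63.8 − 0)/13.6 = 4.691 rad/s².
τ = Iα = (7.815)(4.691) = 36.66 N·m.

τ ≈ 36.7 N·m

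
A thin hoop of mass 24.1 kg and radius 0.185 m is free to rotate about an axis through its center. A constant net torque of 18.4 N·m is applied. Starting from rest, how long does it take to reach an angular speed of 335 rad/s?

I = MR² = (24.1)(0.185)² = 0.8248 kg·m².
α = τ/I = 18.4/0.8248 = 22.31 rad/s².
ω = αt ⇒ t = ω/α = 335/22.31 = 15.02 s.

t ≈ 15.0 s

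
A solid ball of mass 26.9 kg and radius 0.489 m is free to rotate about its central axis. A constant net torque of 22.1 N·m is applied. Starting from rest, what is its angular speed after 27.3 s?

I = (2/5)MR² = (2/5)(26.9)(0.489)² = 2.573 kg·m².
α = τ/I = 22.1/2.573 = 8.589 rad/s².
ω = ω₀ + αt = 0 + (8.589)(27.3) = 234.5 rad/s.

ω ≈ 234 rad/s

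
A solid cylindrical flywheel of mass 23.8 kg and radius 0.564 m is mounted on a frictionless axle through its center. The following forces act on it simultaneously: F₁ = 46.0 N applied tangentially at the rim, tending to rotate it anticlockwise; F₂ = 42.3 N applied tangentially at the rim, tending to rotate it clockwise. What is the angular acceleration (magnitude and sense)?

I = ½MR² = (1/2)(23.8)(0.564)² = 3.785 kg·m².
Taking anticlockwise as positive: τ₁ = +(46.0)(0.564) = +25.94 N·m; τ₂ = −(42.3)(0.564) = −23.86 N·m.
Net torque τ = 2.087 N·m.
α = τ/I = 2.087/3.785 = 0.5513 rad/s².

α ≈ 0.551 rad/s², anticlockwise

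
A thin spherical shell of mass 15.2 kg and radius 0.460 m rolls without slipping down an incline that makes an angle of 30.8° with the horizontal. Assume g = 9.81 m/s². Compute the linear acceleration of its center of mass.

a ≈ 3.01 m/s²

Translation along the incline: Mg sinθ − f = Ma.
Rotation about the center: fR = Iα with I = (2/3)MR². No-slip gives a = αR, so f = (I/R²)a = (2/3)M a.
Substituting: Mg sinθ = (1 + 0.6667)Ma, so a = g sinθ/(1 + 0.6667) = (9.81) sin 30.8° / 1.667 = 3.014 m/s².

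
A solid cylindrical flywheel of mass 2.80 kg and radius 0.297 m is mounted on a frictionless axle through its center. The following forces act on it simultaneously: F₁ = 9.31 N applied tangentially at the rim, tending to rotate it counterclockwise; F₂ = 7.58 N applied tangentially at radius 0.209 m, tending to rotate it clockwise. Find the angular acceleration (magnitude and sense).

α ≈ 9.56 rad/s², counterclockwise

I = ½MR² = (1/2)(2.80)(0.297)² = 0.1235 kg·m².
Taking counterclockwise as positive: τ₁ = +(9.31)(0.297) = +2.765 N·m; τ₂ = −(7.58)(0.209) = −1.584 N·m.
Net torque τ = 1.181 N·m.
α = τ/I = 1.181/0.1235 = 9.562 rad/s².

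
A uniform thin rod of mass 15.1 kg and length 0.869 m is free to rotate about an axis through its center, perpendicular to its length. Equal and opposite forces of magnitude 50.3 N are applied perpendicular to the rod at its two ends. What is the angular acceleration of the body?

α ≈ 46.0 rad/s²

I = (1/12)ML² = (1/12)(15.1)(0.869)² = 0.9502 kg·m².
The couple gives τ = F·(L/2) + F·(L/2) = F L = (50.3)(0.869) = 43.71 N·m.
Newton's second law for rotation, τ = Iα, gives α = τ/I = 43.71/0.9502 = 46.00 rad/s².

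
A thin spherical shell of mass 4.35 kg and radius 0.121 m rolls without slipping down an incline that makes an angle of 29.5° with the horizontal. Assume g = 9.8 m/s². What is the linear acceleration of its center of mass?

Translation along the incline: Mg sinθ − f = Ma.
Rotation about the center: fR = Iα with I = (2/3)MR². No-slip gives a = αR, so f = (I/R²)a = (2/3)M a.
Substituting: Mg sinθ = (1 + 0.6667)Ma, so a = g sinθ/(1 + 0.6667) = (9.8) sin 29.5° / 1.667 = 2.895 m/s².

a ≈ 2.90 m/s²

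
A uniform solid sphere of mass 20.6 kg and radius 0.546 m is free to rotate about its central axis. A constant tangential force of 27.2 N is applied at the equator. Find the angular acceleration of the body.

α ≈ 6.05 rad/s²

I = (2/5)MR² = (2/5)(20.6)(0.546)² = 2.456 kg·m².
τ = F R = (27.2)(0.546) = 14.85 N·m.
Newton's second law for rotation, τ = Iα, gives α = τ/I = 14.85/2.456 = 6.046 rad/s².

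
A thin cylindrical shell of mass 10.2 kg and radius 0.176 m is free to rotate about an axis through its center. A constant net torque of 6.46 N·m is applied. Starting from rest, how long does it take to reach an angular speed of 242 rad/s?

I = MR² = (10.2)(0.176)² = 0.3160 kg·m².
α = τ/I = 6.46/0.3160 = 20.45 rad/s².
ω = αt ⇒ t = ω/α = 242/20.45 = 11.84 s.

t ≈ 11.8 s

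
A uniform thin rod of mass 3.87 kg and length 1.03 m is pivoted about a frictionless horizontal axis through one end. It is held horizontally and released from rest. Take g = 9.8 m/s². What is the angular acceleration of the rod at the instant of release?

About the pivot, I = (1/3)ML² = (1/3)(3.87)(1.03)² = 1.369 kg·m².
The weight acts at the center, a distance L/2 = 0.5150 m from the pivot; τ = Mg(L/2) = 19.53 N·m.
α = τ/I = 19.53/1.369 = 14.27 rad/s².

α ≈ 14.3 rad/s²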